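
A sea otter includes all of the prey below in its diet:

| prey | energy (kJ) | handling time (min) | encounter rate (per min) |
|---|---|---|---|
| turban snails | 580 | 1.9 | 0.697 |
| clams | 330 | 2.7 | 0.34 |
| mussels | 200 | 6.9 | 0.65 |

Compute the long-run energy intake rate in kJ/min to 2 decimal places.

R = Σλ_iE_i / (1 + Σλ_ih_i)
Numerator: 0.697×580 + 0.34×330 + 0.65×200 = 646.5
Denominator: 1 + 0.697×1.9 + 0.34×2.7 + 0.65×6.9 = 7.727
R = 646.5/7.727 = 83.66 kJ/min

83.66 kJ/min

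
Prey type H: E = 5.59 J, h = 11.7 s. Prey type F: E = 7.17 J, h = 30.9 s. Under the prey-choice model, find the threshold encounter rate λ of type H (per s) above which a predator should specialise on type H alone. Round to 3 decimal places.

0.081 per s

The zero-one rule: include type F iff E₂/h₂ > λE₁/(1+λh₁). Equality gives the switch point.
λE₁h₂ = E₂ + λE₂h₁ ⇒ λ = E₂/(E₁h₂ − E₂h₁) = 7.17/(172.7 − 83.89) = 0.08071 per s.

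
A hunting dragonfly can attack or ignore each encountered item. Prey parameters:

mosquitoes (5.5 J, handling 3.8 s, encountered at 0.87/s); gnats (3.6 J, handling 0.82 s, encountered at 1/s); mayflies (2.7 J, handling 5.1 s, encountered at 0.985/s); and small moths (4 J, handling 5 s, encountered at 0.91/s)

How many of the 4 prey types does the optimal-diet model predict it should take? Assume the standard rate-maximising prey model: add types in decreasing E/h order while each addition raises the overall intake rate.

1

Rank by E/h (J/s): gnats 4.39, mosquitoes 1.45, small moths 0.8, mayflies 0.529. Include each in turn until the next type's E/h falls below the running intake rate.
Rate on top 1: 1.978. mosquitoes: 1.45 < 1.978 → exclude; stop.
Optimal diet: gnats — 1 of 4 types.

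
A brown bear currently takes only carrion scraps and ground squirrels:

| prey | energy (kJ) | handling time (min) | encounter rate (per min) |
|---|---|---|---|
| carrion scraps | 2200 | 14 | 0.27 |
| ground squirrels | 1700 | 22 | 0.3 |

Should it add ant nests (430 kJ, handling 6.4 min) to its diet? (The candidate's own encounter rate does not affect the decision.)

On carrion scraps and ground squirrels alone, R = ΣλE/(1+Σλh) = 1104/11.38 = 97.01 kJ/min.
ant nests: E/h = 430/6.4 = 67.19 kJ/min.
67.19 < 97.01, so adding ant nests would lower the average — exclude it.

No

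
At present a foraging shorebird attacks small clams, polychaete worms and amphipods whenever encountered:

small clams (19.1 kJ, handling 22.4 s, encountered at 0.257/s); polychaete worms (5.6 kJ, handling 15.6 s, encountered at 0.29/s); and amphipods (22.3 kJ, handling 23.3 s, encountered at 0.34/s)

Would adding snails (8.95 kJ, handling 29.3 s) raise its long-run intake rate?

No

On small clams, polychaete worms and amphipods alone, R = ΣλE/(1+Σλh) = 14.11/19.2 = 0.735 kJ/s.
snails: E/h = 8.95/29.3 = 0.3055 kJ/s.
0.3055 < 0.735, so adding snails would lower the average — exclude it.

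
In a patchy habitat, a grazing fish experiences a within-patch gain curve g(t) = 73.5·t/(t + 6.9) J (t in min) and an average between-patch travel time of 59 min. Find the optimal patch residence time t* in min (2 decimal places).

20.18 min

Optimal t* satisfies g'(t*) = g(t*)/(T + t*).
g'(t) = 73.5·6.9/(t + 6.9)². Setting 73.5·6.9/(t+6.9)² = 73.5t/[(t+6.9)(59+t)] gives 6.9(59+t) = t(t+6.9), so t² = 6.9×59 = 407.1.
t* = √407.1 = 20.18 min.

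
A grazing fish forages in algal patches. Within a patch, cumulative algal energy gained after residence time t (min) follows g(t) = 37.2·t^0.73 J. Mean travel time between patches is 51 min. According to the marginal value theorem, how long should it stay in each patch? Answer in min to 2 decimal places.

137.89 min

Maximise g(t)/(T+t): set derivative to zero → g'(t)(T+t) = g(t).
g'(t) = 0.73·37.2·t^-0.27. Setting 0.73·37.2·t^-0.27 = 37.2·t^0.73/(51+t) gives 0.73(51+t) = t, so 0.27·t = 0.73×51.
t* = 0.73×51/0.27 = 137.9 min.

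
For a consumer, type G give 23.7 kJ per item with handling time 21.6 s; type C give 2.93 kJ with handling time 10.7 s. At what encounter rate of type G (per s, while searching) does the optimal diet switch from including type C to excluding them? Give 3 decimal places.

0.015 per s

Drop type C once their profitability E₂/h₂ falls below the rate achievable on type G alone: E₂/h₂ = λE₁/(1 + λh₁).
Solve for λ: λE₁h₂ = E₂(1 + λh₁) → λ(E₁h₂ − E₂h₁) = E₂ → λ = E₂/(E₁h₂ − E₂h₁).
λ = 2.93/(23.7×10.7 − 2.93×21.6) = 2.93/190.3 = 0.0154 per s.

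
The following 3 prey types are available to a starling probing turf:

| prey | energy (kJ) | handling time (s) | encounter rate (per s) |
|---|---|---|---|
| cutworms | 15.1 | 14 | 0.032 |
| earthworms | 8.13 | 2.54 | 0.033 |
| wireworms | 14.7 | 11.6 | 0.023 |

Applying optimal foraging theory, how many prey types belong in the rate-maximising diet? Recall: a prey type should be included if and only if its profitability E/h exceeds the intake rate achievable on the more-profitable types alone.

Profitabilities (E/h, kJ/s): earthworms 3.2, wireworms 1.27, cutworms 1.08. Add prey in this order while the next type's profitability exceeds the intake rate on those already taken.
Rate on top 1: 0.2475. wireworms: 1.27 > 0.2475 → include.
Rate on top 2: 0.449. cutworms: 1.08 > 0.449 → include.
Optimal diet: earthworms, wireworms, cutworms — 3 of 3 types.

3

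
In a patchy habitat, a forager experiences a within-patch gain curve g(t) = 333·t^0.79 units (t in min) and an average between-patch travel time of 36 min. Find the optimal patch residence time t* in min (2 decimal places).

By the marginal value theorem, leave when the instantaneous gain rate g'(t) equals the habitat-wide average g(t)/(T + t).
g'(t) = 0.79·333·t^-0.21. Setting 0.79·333·t^-0.21 = 333·t^0.79/(36+t) gives 0.79(36+t) = t, so 0.21·t = 0.79×36.
t* = 0.79×36/0.21 = 135.4 min.

135.43 min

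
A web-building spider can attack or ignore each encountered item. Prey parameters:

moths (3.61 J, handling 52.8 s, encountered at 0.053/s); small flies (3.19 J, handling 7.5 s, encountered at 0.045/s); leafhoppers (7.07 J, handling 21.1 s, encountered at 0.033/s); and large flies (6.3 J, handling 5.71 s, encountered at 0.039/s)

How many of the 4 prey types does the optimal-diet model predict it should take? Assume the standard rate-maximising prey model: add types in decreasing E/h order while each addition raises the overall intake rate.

Rank by E/h (J/s): large flies 1.1, small flies 0.425, leafhoppers 0.335, moths 0.0684. Include each in turn until the next type's E/h falls below the running intake rate.
Rate on top 1: 0.201. small flies: 0.425 > 0.201 → include.
Rate on top 2: 0.2495. leafhoppers: 0.335 > 0.2495 → include.
Rate on top 3: 0.2759. moths: 0.0684 < 0.2759 → exclude; stop.
Optimal diet: large flies, small flies, leafhoppers — 3 of 4 types.

3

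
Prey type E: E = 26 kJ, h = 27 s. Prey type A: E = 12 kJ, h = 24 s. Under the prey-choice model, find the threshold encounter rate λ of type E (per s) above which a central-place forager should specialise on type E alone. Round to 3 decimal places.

At the threshold, the rate on type E alone equals the profitability of type A: λ·26/(1 + λ·27) = 12/24 = 0.5.
Rearranging, λ(26 − 0.5×27) = 0.5, so λ = 0.5/12.5 = 0.04 per s.

0.040 per s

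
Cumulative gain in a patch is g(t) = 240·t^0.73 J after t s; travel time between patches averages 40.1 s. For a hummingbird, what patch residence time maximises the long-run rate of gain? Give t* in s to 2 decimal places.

108.42 s

Maximise g(t)/(T+t): set derivative to zero → g'(t)(T+t) = g(t).
g'(t) = 0.73·240·t^-0.27. Setting 0.73·240·t^-0.27 = 240·t^0.73/(40.1+t) gives 0.73(40.1+t) = t, so 0.27·t = 0.73×40.1.
t* = 0.73×40.1/0.27 = 108.4 s.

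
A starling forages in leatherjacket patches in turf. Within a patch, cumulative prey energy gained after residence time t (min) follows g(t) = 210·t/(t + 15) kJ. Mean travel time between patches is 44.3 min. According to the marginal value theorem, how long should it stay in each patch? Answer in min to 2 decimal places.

25.78 min

Maximise g(t)/(T+t): set derivative to zero → g'(t)(T+t) = g(t).
g'(t) = 210·15/(t + 15)². Setting 210·15/(t+15)² = 210t/[(t+15)(44.3+t)] gives 15(44.3+t) = t(t+15), so t² = 15×44.3 = 664.5.
t* = √664.5 = 25.78 min.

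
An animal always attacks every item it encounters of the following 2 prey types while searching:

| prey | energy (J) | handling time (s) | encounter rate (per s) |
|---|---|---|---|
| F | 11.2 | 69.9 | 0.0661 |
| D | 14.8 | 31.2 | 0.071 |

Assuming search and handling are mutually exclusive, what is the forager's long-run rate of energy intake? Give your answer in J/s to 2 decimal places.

0.23 J/s

Energy encountered per unit search time: 0.0661×11.2 + 0.071×14.8 = 1.791 J/s.
Handling time per unit search time: 0.0661×69.9 + 0.071×31.2 = 6.836.
Rate = 1.791/(1 + 6.836) = 0.2286 J/s.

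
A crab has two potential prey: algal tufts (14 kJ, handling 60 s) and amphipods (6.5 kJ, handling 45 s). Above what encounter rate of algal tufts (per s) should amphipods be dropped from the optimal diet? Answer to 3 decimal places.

0.027 per s

Drop amphipods once their profitability E₂/h₂ falls below the rate achievable on algal tufts alone: E₂/h₂ = λE₁/(1 + λh₁).
Solve for λ: λE₁h₂ = E₂(1 + λh₁) → λ(E₁h₂ − E₂h₁) = E₂ → λ = E₂/(E₁h₂ − E₂h₁).
λ = 6.5/(14×45 − 6.5×60) = 6.5/240 = 0.02708 per s.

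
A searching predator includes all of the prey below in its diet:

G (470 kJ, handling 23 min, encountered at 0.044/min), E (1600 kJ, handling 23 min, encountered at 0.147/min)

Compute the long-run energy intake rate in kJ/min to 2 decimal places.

47.45 kJ/min

R = Σλ_iE_i / (1 + Σλ_ih_i)
Numerator: 0.044×470 + 0.147×1600 = 255.9
Denominator: 1 + 0.044×23 + 0.147×23 = 5.393
R = 255.9/5.393 = 47.45 kJ/min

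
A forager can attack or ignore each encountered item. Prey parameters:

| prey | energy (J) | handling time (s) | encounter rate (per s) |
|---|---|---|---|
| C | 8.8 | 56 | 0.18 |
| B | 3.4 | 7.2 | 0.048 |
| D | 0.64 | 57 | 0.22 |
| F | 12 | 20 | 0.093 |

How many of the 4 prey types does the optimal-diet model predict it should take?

2

Rank by E/h (J/s): F 0.6, B 0.472, C 0.157, D 0.0112. Include each in turn until the next type's E/h falls below the running intake rate.
Rate on top 1: 0.3902. B: 0.472 > 0.3902 → include.
Rate on top 2: 0.3991. C: 0.157 < 0.3991 → exclude; stop.
Optimal diet: F, B — 2 of 4 types.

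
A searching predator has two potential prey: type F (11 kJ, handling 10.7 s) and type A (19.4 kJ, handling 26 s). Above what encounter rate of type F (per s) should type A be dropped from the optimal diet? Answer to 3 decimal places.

Drop type A once their profitability E₂/h₂ falls below the rate achievable on type F alone: E₂/h₂ = λE₁/(1 + λh₁).
Solve for λ: λE₁h₂ = E₂(1 + λh₁) → λ(E₁h₂ − E₂h₁) = E₂ → λ = E₂/(E₁h₂ − E₂h₁).
λ = 19.4/(11×26 − 19.4×10.7) = 19.4/78.42 = 0.2474 per s.

0.247 per s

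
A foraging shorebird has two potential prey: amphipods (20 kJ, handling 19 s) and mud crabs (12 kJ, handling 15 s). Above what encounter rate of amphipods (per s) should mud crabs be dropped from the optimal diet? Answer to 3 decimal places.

0.167 per s

At the threshold, the rate on amphipods alone equals the profitability of mud crabs: λ·20/(1 + λ·19) = 12/15 = 0.8.
Rearranging, λ(20 − 0.8×19) = 0.8, so λ = 0.8/4.8 = 0.1667 per s.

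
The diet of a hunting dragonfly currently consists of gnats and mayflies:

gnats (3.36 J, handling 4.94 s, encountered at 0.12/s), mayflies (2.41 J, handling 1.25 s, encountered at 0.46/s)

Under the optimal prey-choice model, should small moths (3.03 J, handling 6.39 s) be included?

No

Current rate: (0.12×3.36 + 0.46×2.41)/(1 + 0.12×4.94 + 0.46×1.25) = 0.6974 J/s.
small moths: E/h = 3.03/6.39 = 0.4742 J/s.
0.4742 < 0.6974, so adding small moths would lower the average — exclude it.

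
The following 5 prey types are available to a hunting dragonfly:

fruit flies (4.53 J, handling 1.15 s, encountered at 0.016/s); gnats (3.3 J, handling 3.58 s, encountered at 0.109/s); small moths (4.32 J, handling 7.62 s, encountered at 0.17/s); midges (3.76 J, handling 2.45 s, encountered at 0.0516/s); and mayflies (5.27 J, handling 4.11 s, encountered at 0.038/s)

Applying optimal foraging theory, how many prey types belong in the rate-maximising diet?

E/h in descending order: fruit flies 3.94, midges 1.53, mayflies 1.28, gnats 0.922, small moths 0.567 J/s. The optimal diet is the largest prefix of this list for which every included type satisfies E_i/h_i > R on the types above it.
Rate on top 1: 0.07117. midges: 1.53 > 0.07117 → include.
Rate on top 2: 0.2328. mayflies: 1.28 > 0.2328 → include.
Rate on top 3: 0.3588. gnats: 0.922 > 0.3588 → include.
Rate on top 4: 0.4887. small moths: 0.567 > 0.4887 → include.
Optimal diet: fruit flies, midges, mayflies, gnats, small moths — 5 of 5 types.

5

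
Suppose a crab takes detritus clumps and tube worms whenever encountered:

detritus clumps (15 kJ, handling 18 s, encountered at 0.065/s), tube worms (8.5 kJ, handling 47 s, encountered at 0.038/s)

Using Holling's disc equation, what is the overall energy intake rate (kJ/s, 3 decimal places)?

R = Σλ_iE_i / (1 + Σλ_ih_i)
Numerator: 0.065×15 + 0.038×8.5 = 1.298
Denominator: 1 + 0.065×18 + 0.038×47 = 3.956
R = 1.298/3.956 = 0.3281 kJ/s

0.328 kJ/s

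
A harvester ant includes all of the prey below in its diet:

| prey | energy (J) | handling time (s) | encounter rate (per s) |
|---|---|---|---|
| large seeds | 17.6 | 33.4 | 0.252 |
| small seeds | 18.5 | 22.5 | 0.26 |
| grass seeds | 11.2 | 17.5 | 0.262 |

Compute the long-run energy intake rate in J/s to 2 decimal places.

Energy encountered per unit search time: 0.252×17.6 + 0.26×18.5 + 0.262×11.2 = 12.18 J/s.
Handling time per unit search time: 0.252×33.4 + 0.26×22.5 + 0.262×17.5 = 18.85.
Rate = 12.18/(1 + 18.85) = 0.6135 J/s.

0.61 J/s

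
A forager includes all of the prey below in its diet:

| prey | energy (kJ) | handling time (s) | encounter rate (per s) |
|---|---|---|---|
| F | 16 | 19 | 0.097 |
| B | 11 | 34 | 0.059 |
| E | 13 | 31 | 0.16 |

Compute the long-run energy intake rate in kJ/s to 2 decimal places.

R = (0.097×16 + 0.059×11 + 0.16×13) / (1 + 0.097×19 + 0.059×34 + 0.16×31) = 4.281/9.809 = 0.4364 kJ/s.

0.44 kJ/s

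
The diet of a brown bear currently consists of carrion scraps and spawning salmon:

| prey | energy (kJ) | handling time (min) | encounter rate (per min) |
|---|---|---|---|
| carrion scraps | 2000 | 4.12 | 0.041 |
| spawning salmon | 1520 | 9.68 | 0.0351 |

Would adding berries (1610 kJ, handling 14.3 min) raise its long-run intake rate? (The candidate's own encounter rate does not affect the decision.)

Intake rate on the current diet: R = (0.041×2000 + 0.0351×1520) / (1 + 0.041×4.12 + 0.0351×9.68) = 135.4/1.509 = 89.72 kJ/min.
berries: E/h = 1610/14.3 = 112.6 kJ/min.
112.6 > 89.72, so adding berries raises the average — include it.

Yes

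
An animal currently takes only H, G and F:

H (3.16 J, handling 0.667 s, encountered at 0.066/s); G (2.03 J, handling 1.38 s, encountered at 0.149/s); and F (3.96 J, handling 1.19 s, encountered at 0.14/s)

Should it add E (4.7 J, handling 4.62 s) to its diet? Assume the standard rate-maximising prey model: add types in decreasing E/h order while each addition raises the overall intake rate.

Intake rate on the current diet: R = (0.066×3.16 + 0.149×2.03 + 0.14×3.96) / (1 + 0.066×0.667 + 0.149×1.38 + 0.14×1.19) = 1.065/1.416 = 0.7523 J/s.
E: E/h = 4.7/4.62 = 1.017 J/s.
Since 1.017 > R, including E increases the long-run rate.

Yes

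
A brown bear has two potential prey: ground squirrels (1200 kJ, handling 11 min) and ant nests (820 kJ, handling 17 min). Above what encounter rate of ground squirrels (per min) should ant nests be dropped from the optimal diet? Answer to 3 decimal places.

At the threshold, the rate on ground squirrels alone equals the profitability of ant nests: λ·1200/(1 + λ·11) = 820/17 = 48.24.
Rearranging, λ(1200 − 48.24×11) = 48.24, so λ = 48.24/669.4 = 0.07206 per min.

0.072 per min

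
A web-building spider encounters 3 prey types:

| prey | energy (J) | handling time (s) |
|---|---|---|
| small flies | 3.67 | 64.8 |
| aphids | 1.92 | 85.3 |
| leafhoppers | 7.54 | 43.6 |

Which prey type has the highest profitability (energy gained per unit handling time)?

leafhoppers

In descending order of E/h:
leafhoppers: 7.54/43.6 = 0.173 J/s
small flies: 3.67/64.8 = 0.0566 J/s
aphids: 1.92/85.3 = 0.0225 J/s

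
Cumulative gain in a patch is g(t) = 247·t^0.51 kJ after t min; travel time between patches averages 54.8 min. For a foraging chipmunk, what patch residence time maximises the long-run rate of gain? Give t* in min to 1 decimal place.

Optimal t* satisfies g'(t*) = g(t*)/(T + t*).
g'(t) = 0.51·247·t^-0.49. Setting 0.51·247·t^-0.49 = 247·t^0.51/(54.8+t) gives 0.51(54.8+t) = t, so 0.49·t = 0.51×54.8.
t* = 0.51×54.8/0.49 = 57.04 min.

57.0 min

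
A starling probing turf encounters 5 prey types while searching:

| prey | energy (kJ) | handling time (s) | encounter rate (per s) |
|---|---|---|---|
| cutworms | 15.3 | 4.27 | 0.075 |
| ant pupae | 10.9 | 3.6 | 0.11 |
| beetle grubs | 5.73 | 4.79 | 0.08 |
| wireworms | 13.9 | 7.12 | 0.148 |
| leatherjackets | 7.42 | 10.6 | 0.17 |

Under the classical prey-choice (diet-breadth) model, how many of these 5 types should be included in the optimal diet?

3

Rank by E/h (kJ/s): cutworms 3.58, ant pupae 3.03, wireworms 1.95, beetle grubs 1.2, leatherjackets 0.7. Include each in turn until the next type's E/h falls below the running intake rate.
Rate on top 1: 0.8692. ant pupae: 3.03 > 0.8692 → include.
Rate on top 2: 1.367. wireworms: 1.95 > 1.367 → include.
Rate on top 3: 1.59. beetle grubs: 1.2 < 1.59 → exclude; stop.
Optimal diet: cutworms, ant pupae, wireworms — 3 of 5 types.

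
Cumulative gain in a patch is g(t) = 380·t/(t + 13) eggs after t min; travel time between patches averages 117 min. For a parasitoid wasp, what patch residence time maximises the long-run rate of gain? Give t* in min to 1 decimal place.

39.0 min

By the marginal value theorem, leave when the instantaneous gain rate g'(t) equals the habitat-wide average g(t)/(T + t).
g'(t) = 380·13/(t + 13)². Setting 380·13/(t+13)² = 380t/[(t+13)(117+t)] gives 13(117+t) = t(t+13), so t² = 13×117 = 1521.
t* = √1521 = 39 min.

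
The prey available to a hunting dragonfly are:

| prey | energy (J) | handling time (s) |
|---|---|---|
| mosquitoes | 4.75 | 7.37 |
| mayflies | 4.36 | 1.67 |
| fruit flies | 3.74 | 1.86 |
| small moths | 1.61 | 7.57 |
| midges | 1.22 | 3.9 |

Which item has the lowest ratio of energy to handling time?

In descending order of E/h:
mayflies: 4.36/1.67 = 2.61 J/s
fruit flies: 3.74/1.86 = 2.01 J/s
mosquitoes: 4.75/7.37 = 0.645 J/s
midges: 1.22/3.9 = 0.313 J/s
small moths: 1.61/7.57 = 0.213 J/s

small moths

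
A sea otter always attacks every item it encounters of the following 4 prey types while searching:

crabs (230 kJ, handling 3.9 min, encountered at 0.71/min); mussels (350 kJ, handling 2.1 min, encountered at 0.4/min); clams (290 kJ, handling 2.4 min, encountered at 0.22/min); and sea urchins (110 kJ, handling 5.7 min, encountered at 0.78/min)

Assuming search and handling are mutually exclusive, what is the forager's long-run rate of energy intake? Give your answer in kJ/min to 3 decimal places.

R = Σλ_iE_i / (1 + Σλ_ih_i)
Numerator: 0.71×230 + 0.4×350 + 0.22×290 + 0.78×110 = 452.9
Denominator: 1 + 0.71×3.9 + 0.4×2.1 + 0.22×2.4 + 0.78×5.7 = 9.583
R = 452.9/9.583 = 47.26 kJ/min

47.261 kJ/min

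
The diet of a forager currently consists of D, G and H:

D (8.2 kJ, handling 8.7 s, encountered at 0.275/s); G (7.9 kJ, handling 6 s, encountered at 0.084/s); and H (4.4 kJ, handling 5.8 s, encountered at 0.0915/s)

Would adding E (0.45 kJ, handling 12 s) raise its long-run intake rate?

On D, G and H alone, R = ΣλE/(1+Σλh) = 3.321/4.427 = 0.7502 kJ/s.
Profitability of E: 0.45/12 = 0.0375 kJ/s.
Since 0.0375 < R, time spent handling E is better spent searching.

No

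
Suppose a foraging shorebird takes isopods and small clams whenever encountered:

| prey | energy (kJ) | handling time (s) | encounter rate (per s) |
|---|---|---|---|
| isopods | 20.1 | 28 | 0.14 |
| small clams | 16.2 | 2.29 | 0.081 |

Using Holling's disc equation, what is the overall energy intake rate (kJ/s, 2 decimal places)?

R = (0.14×20.1 + 0.081×16.2) / (1 + 0.14×28 + 0.081×2.29) = 4.126/5.105 = 0.8082 kJ/s.

0.81 kJ/s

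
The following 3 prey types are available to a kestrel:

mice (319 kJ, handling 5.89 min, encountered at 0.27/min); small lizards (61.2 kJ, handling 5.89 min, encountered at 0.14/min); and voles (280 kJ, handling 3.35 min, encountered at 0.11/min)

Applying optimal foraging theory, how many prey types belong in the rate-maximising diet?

2

Profitabilities (E/h, kJ/min): voles 83.6, mice 54.2, small lizards 10.4. Add prey in this order while the next type's profitability exceeds the intake rate on those already taken.
Rate on top 1: 22.51. mice: 54.2 > 22.51 → include.
Rate on top 2: 39.52. small lizards: 10.4 < 39.52 → exclude; stop.
Optimal diet: voles, mice — 2 of 3 types.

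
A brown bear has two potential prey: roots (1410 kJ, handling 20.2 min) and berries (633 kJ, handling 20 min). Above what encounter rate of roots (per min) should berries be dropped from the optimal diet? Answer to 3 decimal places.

The zero-one rule: include berries iff E₂/h₂ > λE₁/(1+λh₁). Equality gives the switch point.
λE₁h₂ = E₂ + λE₂h₁ ⇒ λ = E₂/(E₁h₂ − E₂h₁) = 633/(2.82e+04 − 1.279e+04) = 0.04107 per min.

0.041 per min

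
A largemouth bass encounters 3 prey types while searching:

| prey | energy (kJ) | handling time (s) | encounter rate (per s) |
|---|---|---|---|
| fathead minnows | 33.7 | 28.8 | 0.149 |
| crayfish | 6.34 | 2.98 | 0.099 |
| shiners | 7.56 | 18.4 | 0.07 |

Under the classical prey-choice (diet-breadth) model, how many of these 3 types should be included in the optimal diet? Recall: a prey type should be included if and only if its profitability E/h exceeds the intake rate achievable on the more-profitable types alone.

Profitabilities (E/h, kJ/s): crayfish 2.13, fathead minnows 1.17, shiners 0.411. Add prey in this order while the next type's profitability exceeds the intake rate on those already taken.
Rate on top 1: 0.4847. fathead minnows: 1.17 > 0.4847 → include.
Rate on top 2: 1.011. shiners: 0.411 < 1.011 → exclude; stop.
Optimal diet: crayfish, fathead minnows — 2 of 3 types.

2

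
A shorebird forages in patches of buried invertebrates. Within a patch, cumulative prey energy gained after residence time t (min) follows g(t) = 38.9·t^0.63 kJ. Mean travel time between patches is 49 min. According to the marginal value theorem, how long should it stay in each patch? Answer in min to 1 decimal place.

Optimal t* satisfies g'(t*) = g(t*)/(T + t*).
g'(t) = 0.63·38.9·t^-0.37. Setting 0.63·38.9·t^-0.37 = 38.9·t^0.63/(49+t) gives 0.63(49+t) = t, so 0.37·t = 0.63×49.
t* = 0.63×49/0.37 = 83.43 min.

83.4 min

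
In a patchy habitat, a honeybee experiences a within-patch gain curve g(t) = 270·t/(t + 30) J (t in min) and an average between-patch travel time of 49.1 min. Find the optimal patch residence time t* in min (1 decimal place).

Maximise g(t)/(T+t): set derivative to zero → g'(t)(T+t) = g(t).
g'(t) = 270·30/(t + 30)². Setting 270·30/(t+30)² = 270t/[(t+30)(49.1+t)] gives 30(49.1+t) = t(t+30), so t² = 30×49.1 = 1473.
t* = √1473 = 38.38 min.

38.4 min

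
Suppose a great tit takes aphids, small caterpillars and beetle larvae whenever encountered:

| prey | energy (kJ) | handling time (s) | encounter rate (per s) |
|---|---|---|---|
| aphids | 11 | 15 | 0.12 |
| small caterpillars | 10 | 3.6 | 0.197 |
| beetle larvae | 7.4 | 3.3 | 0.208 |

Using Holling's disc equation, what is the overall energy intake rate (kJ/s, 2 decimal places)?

1.15 kJ/s

Energy encountered per unit search time: 0.12×11 + 0.197×10 + 0.208×7.4 = 4.829 kJ/s.
Handling time per unit search time: 0.12×15 + 0.197×3.6 + 0.208×3.3 = 3.196.
Rate = 4.829/(1 + 3.196) = 1.151 kJ/s.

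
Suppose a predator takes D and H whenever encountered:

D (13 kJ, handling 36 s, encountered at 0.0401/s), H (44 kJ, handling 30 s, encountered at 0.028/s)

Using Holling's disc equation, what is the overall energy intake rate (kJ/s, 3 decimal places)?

R = Σλ_iE_i / (1 + Σλ_ih_i)
Numerator: 0.0401×13 + 0.028×44 = 1.753
Denominator: 1 + 0.0401×36 + 0.028×30 = 3.284
R = 1.753/3.284 = 0.534 kJ/s

0.534 kJ/s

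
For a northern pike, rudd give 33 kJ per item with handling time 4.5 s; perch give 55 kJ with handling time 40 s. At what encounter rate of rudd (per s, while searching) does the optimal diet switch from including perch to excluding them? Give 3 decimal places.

At the threshold, the rate on rudd alone equals the profitability of perch: λ·33/(1 + λ·4.5) = 55/40 = 1.375.
Rearranging, λ(33 − 1.375×4.5) = 1.375, so λ = 1.375/26.81 = 0.05128 per s.

0.051 per s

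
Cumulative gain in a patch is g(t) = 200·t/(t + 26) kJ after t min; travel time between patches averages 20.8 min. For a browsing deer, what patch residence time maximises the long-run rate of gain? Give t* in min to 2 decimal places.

23.26 min

Maximise g(t)/(T+t): set derivative to zero → g'(t)(T+t) = g(t).
g'(t) = 200·26/(t + 26)². Setting 200·26/(t+26)² = 200t/[(t+26)(20.8+t)] gives 26(20.8+t) = t(t+26), so t² = 26×20.8 = 540.8.
t* = √540.8 = 23.26 min.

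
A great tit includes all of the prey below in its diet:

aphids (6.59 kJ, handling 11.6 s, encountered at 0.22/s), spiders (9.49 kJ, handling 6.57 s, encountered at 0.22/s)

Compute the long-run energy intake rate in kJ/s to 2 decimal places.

0.71 kJ/s

R = (0.22×6.59 + 0.22×9.49) / (1 + 0.22×11.6 + 0.22×6.57) = 3.538/4.997 = 0.7079 kJ/s.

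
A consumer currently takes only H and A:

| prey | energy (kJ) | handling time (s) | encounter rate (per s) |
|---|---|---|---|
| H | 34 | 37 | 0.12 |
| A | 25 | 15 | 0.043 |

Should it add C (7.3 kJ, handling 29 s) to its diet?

On H and A alone, R = ΣλE/(1+Σλh) = 5.155/6.085 = 0.8472 kJ/s.
Profitability of C: 7.3/29 = 0.2517 kJ/s.
Since 0.2517 < R, time spent handling C is better spent searching.

No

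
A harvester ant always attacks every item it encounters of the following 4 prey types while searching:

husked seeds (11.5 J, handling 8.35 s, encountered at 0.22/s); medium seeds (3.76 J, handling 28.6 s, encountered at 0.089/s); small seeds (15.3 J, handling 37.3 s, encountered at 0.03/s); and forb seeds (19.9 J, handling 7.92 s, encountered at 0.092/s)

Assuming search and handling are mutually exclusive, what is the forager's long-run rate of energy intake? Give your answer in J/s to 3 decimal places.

Energy encountered per unit search time: 0.22×11.5 + 0.089×3.76 + 0.03×15.3 + 0.092×19.9 = 5.154 J/s.
Handling time per unit search time: 0.22×8.35 + 0.089×28.6 + 0.03×37.3 + 0.092×7.92 = 6.23.
Rate = 5.154/(1 + 6.23) = 0.7129 J/s.

0.713 J/s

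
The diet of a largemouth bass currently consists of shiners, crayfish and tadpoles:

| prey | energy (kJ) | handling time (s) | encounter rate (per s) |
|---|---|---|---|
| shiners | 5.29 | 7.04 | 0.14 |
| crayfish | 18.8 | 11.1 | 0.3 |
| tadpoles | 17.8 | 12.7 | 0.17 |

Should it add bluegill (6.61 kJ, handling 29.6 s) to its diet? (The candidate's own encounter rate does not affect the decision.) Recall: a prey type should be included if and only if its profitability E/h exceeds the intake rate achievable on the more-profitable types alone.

No

Intake rate on the current diet: R = (0.14×5.29 + 0.3×18.8 + 0.17×17.8) / (1 + 0.14×7.04 + 0.3×11.1 + 0.17×12.7) = 9.407/7.475 = 1.258 kJ/s.
bluegill: E/h = 6.61/29.6 = 0.2233 kJ/s.
Since 0.2233 < R, time spent handling bluegill is better spent searching.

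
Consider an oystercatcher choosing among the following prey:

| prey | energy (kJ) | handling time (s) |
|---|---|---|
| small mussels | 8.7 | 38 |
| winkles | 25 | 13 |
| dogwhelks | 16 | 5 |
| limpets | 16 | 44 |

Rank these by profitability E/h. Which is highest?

Profitability E/h (kJ/s): small mussels = 8.7/38 = 0.229, winkles = 25/13 = 1.92, dogwhelks = 16/5 = 3.2, limpets = 16/44 = 0.364.
Ranked: dogwhelks > winkles > limpets > small mussels.

dogwhelks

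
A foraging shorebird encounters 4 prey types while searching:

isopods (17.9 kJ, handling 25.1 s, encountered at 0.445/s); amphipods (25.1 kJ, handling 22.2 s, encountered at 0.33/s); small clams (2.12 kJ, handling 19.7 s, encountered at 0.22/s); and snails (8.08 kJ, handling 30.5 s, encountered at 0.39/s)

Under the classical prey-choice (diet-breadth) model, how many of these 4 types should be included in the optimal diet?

1

Rank by E/h (kJ/s): amphipods 1.13, isopods 0.713, snails 0.265, small clams 0.108. Include each in turn until the next type's E/h falls below the running intake rate.
Rate on top 1: 0.9948. isopods: 0.713 < 0.9948 → exclude; stop.
Optimal diet: amphipods — 1 of 4 types.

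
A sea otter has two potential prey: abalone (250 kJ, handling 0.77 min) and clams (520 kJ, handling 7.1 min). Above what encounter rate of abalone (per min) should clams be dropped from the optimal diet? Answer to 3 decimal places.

0.378 per min

At the threshold, the rate on abalone alone equals the profitability of clams: λ·250/(1 + λ·0.77) = 520/7.1 = 73.24.
Rearranging, λ(250 − 73.24×0.77) = 73.24, so λ = 73.24/193.6 = 0.3783 per min.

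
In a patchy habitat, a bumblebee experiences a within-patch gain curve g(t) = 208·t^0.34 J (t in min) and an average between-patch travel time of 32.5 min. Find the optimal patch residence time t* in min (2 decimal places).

By the marginal value theorem, leave when the instantaneous gain rate g'(t) equals the habitat-wide average g(t)/(T + t).
g'(t) = 0.34·208·t^-0.66. Setting 0.34·208·t^-0.66 = 208·t^0.34/(32.5+t) gives 0.34(32.5+t) = t, so 0.66·t = 0.34×32.5.
t* = 0.34×32.5/0.66 = 16.74 min.

16.74 min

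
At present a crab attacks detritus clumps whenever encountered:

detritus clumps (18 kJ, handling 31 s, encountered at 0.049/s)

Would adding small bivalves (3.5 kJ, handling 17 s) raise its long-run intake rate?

No

On detritus clumps alone, R = ΣλE/(1+Σλh) = 0.882/2.519 = 0.3501 kJ/s.
Profitability of small bivalves: 3.5/17 = 0.2059 kJ/s.
0.2059 < 0.3501, so adding small bivalves would lower the average — exclude it.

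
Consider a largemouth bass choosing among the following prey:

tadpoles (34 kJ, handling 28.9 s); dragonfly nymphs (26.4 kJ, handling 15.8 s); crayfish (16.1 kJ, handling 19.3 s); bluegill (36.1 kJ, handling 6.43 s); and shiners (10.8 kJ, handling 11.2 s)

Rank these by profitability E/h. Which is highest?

bluegill

In descending order of E/h:
bluegill: 36.1/6.43 = 5.61 kJ/s
dragonfly nymphs: 26.4/15.8 = 1.67 kJ/s
tadpoles: 34/28.9 = 1.18 kJ/s
shiners: 10.8/11.2 = 0.964 kJ/s
crayfish: 16.1/19.3 = 0.834 kJ/s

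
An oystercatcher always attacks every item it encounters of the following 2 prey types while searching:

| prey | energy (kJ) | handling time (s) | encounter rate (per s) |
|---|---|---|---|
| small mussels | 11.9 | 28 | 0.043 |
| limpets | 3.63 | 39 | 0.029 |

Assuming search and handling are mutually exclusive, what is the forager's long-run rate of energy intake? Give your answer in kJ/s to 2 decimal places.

0.18 kJ/s

R = (0.043×11.9 + 0.029×3.63) / (1 + 0.043×28 + 0.029×39) = 0.617/3.335 = 0.185 kJ/s.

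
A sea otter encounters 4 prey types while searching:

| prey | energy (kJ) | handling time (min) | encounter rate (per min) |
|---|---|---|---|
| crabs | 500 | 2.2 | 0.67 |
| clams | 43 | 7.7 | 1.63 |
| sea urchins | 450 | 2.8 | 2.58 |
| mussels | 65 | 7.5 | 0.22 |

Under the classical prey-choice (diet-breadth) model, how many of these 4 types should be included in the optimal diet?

2

E/h in descending order: crabs 227, sea urchins 161, mussels 8.67, clams 5.58 kJ/min. The optimal diet is the largest prefix of this list for which every included type satisfies E_i/h_i > R on the types above it.
Rate on top 1: 135.4. sea urchins: 161 > 135.4 → include.
Rate on top 2: 154.3. mussels: 8.67 < 154.3 → exclude; stop.
Optimal diet: crabs, sea urchins — 2 of 4 types.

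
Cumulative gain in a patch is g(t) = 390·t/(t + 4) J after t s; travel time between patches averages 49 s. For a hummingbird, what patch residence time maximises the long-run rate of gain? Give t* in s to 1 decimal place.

14.0 s

By the marginal value theorem, leave when the instantaneous gain rate g'(t) equals the habitat-wide average g(t)/(T + t).
g'(t) = 390·4/(t + 4)². Setting 390·4/(t+4)² = 390t/[(t+4)(49+t)] gives 4(49+t) = t(t+4), so t² = 4×49 = 196.
t* = √196 = 14 s.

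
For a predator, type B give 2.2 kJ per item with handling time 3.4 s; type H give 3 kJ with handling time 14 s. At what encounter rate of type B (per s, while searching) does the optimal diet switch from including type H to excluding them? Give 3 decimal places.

0.146 per s

Drop type H once their profitability E₂/h₂ falls below the rate achievable on type B alone: E₂/h₂ = λE₁/(1 + λh₁).
Solve for λ: λE₁h₂ = E₂(1 + λh₁) → λ(E₁h₂ − E₂h₁) = E₂ → λ = E₂/(E₁h₂ − E₂h₁).
λ = 3/(2.2×14 − 3×3.4) = 3/20.6 = 0.1456 per s.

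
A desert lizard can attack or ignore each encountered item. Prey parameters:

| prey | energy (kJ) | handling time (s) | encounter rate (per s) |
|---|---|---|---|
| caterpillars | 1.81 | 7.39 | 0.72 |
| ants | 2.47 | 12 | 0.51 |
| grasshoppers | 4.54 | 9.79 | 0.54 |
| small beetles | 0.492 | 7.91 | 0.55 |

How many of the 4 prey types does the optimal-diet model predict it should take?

Profitabilities (E/h, kJ/s): grasshoppers 0.464, caterpillars 0.245, ants 0.206, small beetles 0.0622. Add prey in this order while the next type's profitability exceeds the intake rate on those already taken.
Rate on top 1: 0.39. caterpillars: 0.245 < 0.39 → exclude; stop.
Optimal diet: grasshoppers — 1 of 4 types.

1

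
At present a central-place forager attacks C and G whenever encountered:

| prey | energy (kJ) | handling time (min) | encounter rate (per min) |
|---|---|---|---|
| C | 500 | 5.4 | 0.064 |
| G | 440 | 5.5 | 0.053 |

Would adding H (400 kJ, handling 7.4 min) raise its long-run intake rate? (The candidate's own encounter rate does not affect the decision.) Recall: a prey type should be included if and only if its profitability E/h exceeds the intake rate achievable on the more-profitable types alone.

Yes

On C and G alone, R = ΣλE/(1+Σλh) = 55.32/1.637 = 33.79 kJ/min.
H: E/h = 400/7.4 = 54.05 kJ/min.
Since 54.05 > R, including H increases the long-run rate.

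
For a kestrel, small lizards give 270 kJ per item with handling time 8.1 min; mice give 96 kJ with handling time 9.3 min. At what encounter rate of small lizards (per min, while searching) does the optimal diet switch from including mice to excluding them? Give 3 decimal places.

0.055 per min

At the threshold, the rate on small lizards alone equals the profitability of mice: λ·270/(1 + λ·8.1) = 96/9.3 = 10.32.
Rearranging, λ(270 − 10.32×8.1) = 10.32, so λ = 10.32/186.4 = 0.05538 per min.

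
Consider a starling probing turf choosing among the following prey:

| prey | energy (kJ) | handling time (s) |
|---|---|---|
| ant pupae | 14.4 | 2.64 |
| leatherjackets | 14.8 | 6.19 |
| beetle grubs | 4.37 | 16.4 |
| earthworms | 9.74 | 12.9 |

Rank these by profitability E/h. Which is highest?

In descending order of E/h:
ant pupae: 14.4/2.64 = 5.45 kJ/s
leatherjackets: 14.8/6.19 = 2.39 kJ/s
earthworms: 9.74/12.9 = 0.755 kJ/s
beetle grubs: 4.37/16.4 = 0.266 kJ/s

ant pupae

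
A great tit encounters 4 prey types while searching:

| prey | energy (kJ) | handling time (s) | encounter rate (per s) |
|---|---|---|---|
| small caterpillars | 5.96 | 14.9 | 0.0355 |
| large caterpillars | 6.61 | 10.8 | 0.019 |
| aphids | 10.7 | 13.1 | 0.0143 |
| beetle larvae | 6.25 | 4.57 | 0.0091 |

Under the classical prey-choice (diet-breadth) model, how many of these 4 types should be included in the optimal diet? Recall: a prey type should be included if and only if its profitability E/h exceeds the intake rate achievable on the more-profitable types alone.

Rank by E/h (kJ/s): beetle larvae 1.37, aphids 0.817, large caterpillars 0.612, small caterpillars 0.4. Include each in turn until the next type's E/h falls below the running intake rate.
Rate on top 1: 0.0546. aphids: 0.817 > 0.0546 → include.
Rate on top 2: 0.1708. large caterpillars: 0.612 > 0.1708 → include.
Rate on top 3: 0.2339. small caterpillars: 0.4 > 0.2339 → include.
Optimal diet: beetle larvae, aphids, large caterpillars, small caterpillars — 4 of 4 types.

4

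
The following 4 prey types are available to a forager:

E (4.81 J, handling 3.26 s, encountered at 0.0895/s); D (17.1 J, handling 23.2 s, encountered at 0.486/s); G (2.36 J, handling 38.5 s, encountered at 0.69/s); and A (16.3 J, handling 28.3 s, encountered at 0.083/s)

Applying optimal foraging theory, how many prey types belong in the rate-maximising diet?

E/h in descending order: E 1.48, D 0.737, A 0.576, G 0.0613 J/s. The optimal diet is the largest prefix of this list for which every included type satisfies E_i/h_i > R on the types above it.
Rate on top 1: 0.3333. D: 0.737 > 0.3333 → include.
Rate on top 2: 0.6956. A: 0.576 < 0.6956 → exclude; stop.
Optimal diet: E, D — 2 of 4 types.

2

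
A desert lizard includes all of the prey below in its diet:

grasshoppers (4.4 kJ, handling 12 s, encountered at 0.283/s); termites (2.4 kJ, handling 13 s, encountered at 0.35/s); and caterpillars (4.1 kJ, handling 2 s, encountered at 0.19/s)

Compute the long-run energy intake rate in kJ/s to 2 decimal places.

R = Σλ_iE_i / (1 + Σλ_ih_i)
Numerator: 0.283×4.4 + 0.35×2.4 + 0.19×4.1 = 2.864
Denominator: 1 + 0.283×12 + 0.35×13 + 0.19×2 = 9.326
R = 2.864/9.326 = 0.3071 kJ/s

0.31 kJ/s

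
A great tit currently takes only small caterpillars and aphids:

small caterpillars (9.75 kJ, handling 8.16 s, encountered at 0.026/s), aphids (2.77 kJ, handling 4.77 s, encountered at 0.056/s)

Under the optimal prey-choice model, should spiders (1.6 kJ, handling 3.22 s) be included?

Yes

Current rate: (0.026×9.75 + 0.056×2.77)/(1 + 0.026×8.16 + 0.056×4.77) = 0.2762 kJ/s.
Profitability of spiders: 1.6/3.22 = 0.4969 kJ/s.
0.4969 > 0.2762, so adding spiders raises the average — include it.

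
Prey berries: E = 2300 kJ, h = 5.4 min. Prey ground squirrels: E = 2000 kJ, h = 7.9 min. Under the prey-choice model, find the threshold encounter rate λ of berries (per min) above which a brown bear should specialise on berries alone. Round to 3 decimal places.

0.271 per min

The zero-one rule: include ground squirrels iff E₂/h₂ > λE₁/(1+λh₁). Equality gives the switch point.
λE₁h₂ = E₂ + λE₂h₁ ⇒ λ = E₂/(E₁h₂ − E₂h₁) = 2000/(1.817e+04 − 1.08e+04) = 0.2714 per min.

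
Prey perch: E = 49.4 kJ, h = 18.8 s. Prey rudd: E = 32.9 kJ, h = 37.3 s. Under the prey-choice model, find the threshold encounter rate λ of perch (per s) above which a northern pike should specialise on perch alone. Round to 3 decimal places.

Drop rudd once their profitability E₂/h₂ falls below the rate achievable on perch alone: E₂/h₂ = λE₁/(1 + λh₁).
Solve for λ: λE₁h₂ = E₂(1 + λh₁) → λ(E₁h₂ − E₂h₁) = E₂ → λ = E₂/(E₁h₂ − E₂h₁).
λ = 32.9/(49.4×37.3 − 32.9×18.8) = 32.9/1224 = 0.02688 per s.

0.027 per s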